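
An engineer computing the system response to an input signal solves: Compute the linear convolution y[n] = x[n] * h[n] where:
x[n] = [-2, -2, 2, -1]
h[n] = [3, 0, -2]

y[n] = sum_k x[k]*h[n-k]. Output length = len(x) + len(h) - 1 = 4 + 3 - 1 = 6.
y[0] = -2*3 = -6
y[1] = -2*3 + -2*0 = -6
y[2] = 2*3 + -2*0 + -2*-2 = 10
y[3] = -1*3 + 2*0 + -2*-2 = 1
y[4] = -1*0 + 2*-2 = -4
y[5] = -1*-2 = 2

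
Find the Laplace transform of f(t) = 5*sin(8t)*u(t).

Standard pair: sin(wt)*u(t) <-> w/(s^2+w^2)
With w = 8: L{5*sin(8t)*u(t)} = 40/(s^2+64)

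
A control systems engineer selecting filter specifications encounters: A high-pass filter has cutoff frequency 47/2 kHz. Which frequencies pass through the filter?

A high-pass filter passes all frequencies above the cutoff frequency 47/2 kHz and attenuates lower frequencies.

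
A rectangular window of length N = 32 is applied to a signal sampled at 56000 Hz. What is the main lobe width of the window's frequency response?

For a rectangular window of length N,
the main lobe width in frequency is 2*f_s/N.
= 2*56000/32 = 3500 Hz
This determines the minimum frequency separation for resolving two sinusoids.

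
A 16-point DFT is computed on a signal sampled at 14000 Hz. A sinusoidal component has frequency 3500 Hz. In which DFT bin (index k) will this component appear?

DFT frequency resolution = f_s/N = 14000/16 = 875 Hz
Bin index k = f_signal / resolution = 3500 / 875 = 4
The signal frequency 3500 Hz falls in DFT bin k = 4.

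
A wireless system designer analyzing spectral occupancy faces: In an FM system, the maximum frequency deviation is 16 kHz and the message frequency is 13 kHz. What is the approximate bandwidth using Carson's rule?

Carson's rule: BW = 2*(delta_f + f_m)
= 2*(16 + 13) kHz = 58 kHz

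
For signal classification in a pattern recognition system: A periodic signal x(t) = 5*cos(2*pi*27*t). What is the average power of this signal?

Average power of A*cos(wt) is A^2/2.
P = 5^2 / 2 = 25/2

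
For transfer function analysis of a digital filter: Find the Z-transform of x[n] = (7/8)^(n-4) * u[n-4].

Time-shifting property: if X(z) = Z{x[n]}, then Z{x[n-d]} = z^(-d) * X(z)
X(z) = z/(z - 7/8) for x[n] = (7/8)^n * u[n]
Z{x[n-4]} = z^(-4) * z/(z - 7/8) = z^(-3)/(z - 7/8)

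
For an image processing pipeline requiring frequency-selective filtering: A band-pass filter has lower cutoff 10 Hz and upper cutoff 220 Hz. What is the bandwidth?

Bandwidth = f_high - f_low
= 220 Hz - 10 Hz = 210 Hz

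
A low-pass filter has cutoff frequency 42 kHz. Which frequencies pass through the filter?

A low-pass filter passes all frequencies below the cutoff frequency 42 kHz and attenuates higher frequencies.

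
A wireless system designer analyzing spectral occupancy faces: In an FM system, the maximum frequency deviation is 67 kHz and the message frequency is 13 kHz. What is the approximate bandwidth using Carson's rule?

Carson's rule: BW = 2*(delta_f + f_m)
= 2*(67 + 13) kHz = 160 kHz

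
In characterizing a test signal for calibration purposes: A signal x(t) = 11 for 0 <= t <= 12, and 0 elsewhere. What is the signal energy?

Energy = integral of |x(t)|^2 dt over the signal duration
= 11^2 * 12 = 121 * 12 = 1452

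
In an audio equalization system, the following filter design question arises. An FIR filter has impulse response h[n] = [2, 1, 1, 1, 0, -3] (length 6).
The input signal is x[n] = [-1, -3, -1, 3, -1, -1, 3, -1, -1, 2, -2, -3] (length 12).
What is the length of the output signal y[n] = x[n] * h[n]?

For linear convolution, the output length is:
len(y) = len(x) + len(h) - 1 = 12 + 6 - 1 = 17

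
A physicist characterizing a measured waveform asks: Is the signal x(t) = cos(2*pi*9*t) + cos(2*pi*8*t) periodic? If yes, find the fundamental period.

f1 = 9 Hz, f2 = 8 Hz
Period T1 = 1/9, T2 = 1/8
Ratio T1/T2 = 8/9, which is rational.
The signal is periodic with fundamental period T = 1/GCD(9,8) = 1 s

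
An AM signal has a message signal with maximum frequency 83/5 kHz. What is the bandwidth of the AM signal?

In AM (double-sideband), the bandwidth is twice the message frequency.
BW = 2 * f_m = 2 * 83/5 kHz = 166/5 kHz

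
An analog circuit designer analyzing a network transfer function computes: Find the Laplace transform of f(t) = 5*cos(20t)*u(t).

Standard pair: cos(wt)*u(t) <-> s/(s^2+w^2)
With w = 20: L{5*cos(20t)*u(t)} = 5s/(s^2+400)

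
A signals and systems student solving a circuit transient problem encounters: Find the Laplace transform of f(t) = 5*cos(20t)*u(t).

Standard pair: cos(wt)*u(t) <-> s/(s^2+w^2)
With w = 20: L{5*cos(20t)*u(t)} = 5s/(s^2+400)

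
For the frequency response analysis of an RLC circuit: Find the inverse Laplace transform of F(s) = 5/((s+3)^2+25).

Standard pair: w/((s+a)^2+w^2) <-> e^(-at)*sin(wt)*u(t)
With a=3, w=5: f(t) = e^(-3t)*sin(5t)*u(t)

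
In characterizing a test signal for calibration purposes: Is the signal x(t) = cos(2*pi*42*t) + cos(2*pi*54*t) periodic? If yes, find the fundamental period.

f1 = 42 Hz, f2 = 54 Hz
Period T1 = 1/42, T2 = 1/54
Ratio T1/T2 = 54/42, which is rational.
The signal is periodic with fundamental period T = 1/GCD(42,54) = 1/6 s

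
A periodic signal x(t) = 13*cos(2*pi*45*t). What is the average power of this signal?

Average power of A*cos(wt) is A^2/2.
P = 13^2 / 2 = 169/2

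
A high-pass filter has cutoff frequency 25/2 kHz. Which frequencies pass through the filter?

A high-pass filter passes all frequencies above the cutoff frequency 25/2 kHz and attenuates lower frequencies.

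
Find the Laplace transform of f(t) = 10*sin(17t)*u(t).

Standard pair: sin(wt)*u(t) <-> w/(s^2+w^2)
With w = 17: L{10*sin(17t)*u(t)} = 170/(s^2+289)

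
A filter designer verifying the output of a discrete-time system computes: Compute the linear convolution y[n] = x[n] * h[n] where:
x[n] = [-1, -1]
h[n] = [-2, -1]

y[n] = sum_k x[k]*h[n-k]. Output length = len(x) + len(h) - 1 = 2 + 2 - 1 = 3.
y[0] = -1*-2 = 2
y[1] = -1*-2 + -1*-1 = 3
y[2] = -1*-1 = 1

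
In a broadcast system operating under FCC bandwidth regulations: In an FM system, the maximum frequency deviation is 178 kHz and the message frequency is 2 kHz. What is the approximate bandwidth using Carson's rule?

Carson's rule: BW = 2*(delta_f + f_m)
= 2*(178 + 2) kHz = 360 kHz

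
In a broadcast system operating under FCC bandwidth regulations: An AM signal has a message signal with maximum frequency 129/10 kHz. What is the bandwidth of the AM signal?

In AM (double-sideband), the bandwidth is twice the message frequency.
BW = 2 * f_m = 2 * 129/10 kHz = 129/5 kHz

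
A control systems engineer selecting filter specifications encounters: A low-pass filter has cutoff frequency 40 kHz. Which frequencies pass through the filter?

A low-pass filter passes all frequencies below the cutoff frequency 40 kHz and attenuates higher frequencies.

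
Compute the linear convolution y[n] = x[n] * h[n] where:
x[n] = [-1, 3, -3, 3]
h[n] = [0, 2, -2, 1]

y[n] = sum_k x[k]*h[n-k]. Output length = len(x) + len(h) - 1 = 4 + 4 - 1 = 7.
y[0] = -1*0 = 0
y[1] = 3*0 + -1*2 = -2
y[2] = -3*0 + 3*2 + -1*-2 = 8
y[3] = 3*0 + -3*2 + 3*-2 + -1*1 = -13
y[4] = 3*2 + -3*-2 + 3*1 = 15
y[5] = 3*-2 + -3*1 = -9
y[6] = 3*1 = 3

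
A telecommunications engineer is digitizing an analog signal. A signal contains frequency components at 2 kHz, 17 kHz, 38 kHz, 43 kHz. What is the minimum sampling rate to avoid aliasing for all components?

The highest frequency component is f_max = 43 kHz.
Nyquist rate = 2 * f_max = 2 * 43 kHz = 86 kHz.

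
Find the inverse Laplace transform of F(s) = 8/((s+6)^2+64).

Standard pair: w/((s+a)^2+w^2) <-> e^(-at)*sin(wt)*u(t)
With a=6, w=8: f(t) = e^(-6t)*sin(8t)*u(t)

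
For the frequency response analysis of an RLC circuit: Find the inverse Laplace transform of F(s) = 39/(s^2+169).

Standard pair: w/(s^2+w^2) <-> sin(wt)*u(t)
Recognize w^2 = 169, so w = 13; numerator 39 = 3*13.
f(t) = 3*sin(13t)*u(t)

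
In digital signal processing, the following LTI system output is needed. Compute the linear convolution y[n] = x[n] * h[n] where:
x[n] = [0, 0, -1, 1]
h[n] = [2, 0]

y[n] = sum_k x[k]*h[n-k]. Output length = len(x) + len(h) - 1 = 4 + 2 - 1 = 5.
y[0] = 0*2 = 0
y[1] = 0*2 + 0*0 = 0
y[2] = -1*2 + 0*0 = -2
y[3] = 1*2 + -1*0 = 2
y[4] = 1*0 = 0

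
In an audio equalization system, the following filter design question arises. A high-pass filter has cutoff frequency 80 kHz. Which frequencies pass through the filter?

A high-pass filter passes all frequencies above the cutoff frequency 80 kHz and attenuates lower frequencies.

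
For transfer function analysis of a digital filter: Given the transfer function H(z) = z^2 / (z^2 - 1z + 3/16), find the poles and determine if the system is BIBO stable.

Poles are roots of the denominator: z^2 - 1z + 3/16 = 0.
Quadratic formula: z = [-(-1) +/- sqrt((-1)^2 - 4*(3/16))] / 2
Discriminant = 1 - 3/4 = 1/4; sqrt = 1/2.
z = (1 +/- 1/2) / 2 => z = 3/4 or z = 1/4.
|p1| = 3/4, |p2| = 1/4.
For BIBO stability, all poles must lie inside the unit circle (|p| < 1).
System is STABLE since both |p| < 1.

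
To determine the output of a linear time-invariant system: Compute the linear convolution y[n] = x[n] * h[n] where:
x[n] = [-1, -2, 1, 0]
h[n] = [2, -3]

y[n] = sum_k x[k]*h[n-k]. Output length = len(x) + len(h) - 1 = 4 + 2 - 1 = 5.
y[0] = -1*2 = -2
y[1] = -2*2 + -1*-3 = -1
y[2] = 1*2 + -2*-3 = 8
y[3] = 0*2 + 1*-3 = -3
y[4] = 0*-3 = 0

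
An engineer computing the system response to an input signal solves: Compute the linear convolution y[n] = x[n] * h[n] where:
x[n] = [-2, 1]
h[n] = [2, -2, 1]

y[n] = sum_k x[k]*h[n-k]. Output length = len(x) + len(h) - 1 = 2 + 3 - 1 = 4.
y[0] = -2*2 = -4
y[1] = 1*2 + -2*-2 = 6
y[2] = 1*-2 + -2*1 = -4
y[3] = 1*1 = 1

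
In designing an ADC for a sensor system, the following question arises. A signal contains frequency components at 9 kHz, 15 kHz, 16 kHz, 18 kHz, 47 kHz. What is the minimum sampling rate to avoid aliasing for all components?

The highest frequency component is f_max = 47 kHz.
Nyquist rate = 2 * f_max = 2 * 47 kHz = 94 kHz.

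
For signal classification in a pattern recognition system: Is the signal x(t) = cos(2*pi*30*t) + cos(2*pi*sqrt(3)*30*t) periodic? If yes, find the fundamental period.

f1 = 30 Hz, f2 = 30*sqrt(3) Hz
Ratio f2/f1 = sqrt(3), which is irrational.
Since the frequency ratio is irrational, no common period exists.
The signal is not periodic.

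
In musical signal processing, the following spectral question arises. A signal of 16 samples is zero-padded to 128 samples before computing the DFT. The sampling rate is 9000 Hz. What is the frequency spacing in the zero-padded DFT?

Original DFT: N = 16, resolution = f_s/N = 9000/16 = 1125/2 Hz
Zero-padded DFT: N = 128, resolution = f_s/N = 9000/128 = 1125/16 Hz
Zero-padding interpolates the spectrum (finer frequency grid)
but does NOT improve the true spectral resolution (ability to resolve close frequencies).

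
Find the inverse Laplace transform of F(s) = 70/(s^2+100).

Standard pair: w/(s^2+w^2) <-> sin(wt)*u(t)
Recognize w^2 = 100, so w = 10; numerator 70 = 7*10.
f(t) = 7*sin(10t)*u(t)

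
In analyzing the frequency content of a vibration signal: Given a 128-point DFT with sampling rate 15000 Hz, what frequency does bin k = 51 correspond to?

The frequency of DFT bin k is: f_k = k * f_s / N
f_51 = 51 * 15000 / 128 = 95625/16 Hz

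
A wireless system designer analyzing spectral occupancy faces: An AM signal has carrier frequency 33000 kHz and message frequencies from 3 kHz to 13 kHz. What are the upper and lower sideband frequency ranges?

Upper sideband (USB) = fc + [fm_low, fm_high] = 33000 + [3, 13] = [33003, 33013] kHz
Lower sideband (LSB) = fc - [fm_high, fm_low] = 33000 - [13, 3] = [32987, 32997] kHz
Total occupied spectrum: 32987 kHz to 33013 kHz (plus carrier at 33000 kHz)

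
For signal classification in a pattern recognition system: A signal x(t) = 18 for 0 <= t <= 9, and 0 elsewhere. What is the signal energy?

Energy = integral of |x(t)|^2 dt over the signal duration
= 18^2 * 9 = 324 * 9 = 2916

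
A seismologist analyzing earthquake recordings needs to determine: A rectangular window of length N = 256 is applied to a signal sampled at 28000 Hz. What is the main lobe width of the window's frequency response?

For a rectangular window of length N,
the main lobe width in frequency is 2*f_s/N.
= 2*28000/256 = 875/4 Hz
This determines the minimum frequency separation for resolving two sinusoids.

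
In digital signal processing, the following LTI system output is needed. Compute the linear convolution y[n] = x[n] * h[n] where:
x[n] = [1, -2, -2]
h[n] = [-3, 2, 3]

y[n] = sum_k x[k]*h[n-k]. Output length = len(x) + len(h) - 1 = 3 + 3 - 1 = 5.
y[0] = 1*-3 = -3
y[1] = -2*-3 + 1*2 = 8
y[2] = -2*-3 + -2*2 + 1*3 = 5
y[3] = -2*2 + -2*3 = -10
y[4] = -2*3 = -6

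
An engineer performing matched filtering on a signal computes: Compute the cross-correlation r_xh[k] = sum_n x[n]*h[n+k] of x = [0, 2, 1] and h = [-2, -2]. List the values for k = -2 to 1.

Both sequences indexed from 0 and zero outside their support.
Lags with overlap: k = -2 to 1.
  r_xh[-2] = x[2]*h[0] = -2
  r_xh[-1] = x[1]*h[0] + x[2]*h[1] = -6
  r_xh[0] = x[0]*h[0] + x[1]*h[1] = -4
  r_xh[1] = x[0]*h[1] = 0
r_xh = [-2, -6, -4, 0] (for k = -2, ..., 1)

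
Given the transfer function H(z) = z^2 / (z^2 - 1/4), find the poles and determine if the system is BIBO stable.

Poles are roots of the denominator: z^2 - 1/4 = 0.
Quadratic formula: z = [-(0) +/- sqrt((0)^2 - 4*(-1/4))] / 2
Discriminant = 0 + 1 = 1; sqrt = 1.
z = (0 +/- 1) / 2 => z = 1/2 or z = -1/2.
|p1| = 1/2, |p2| = 1/2.
For BIBO stability, all poles must lie inside the unit circle (|p| < 1).
System is STABLE since both |p| < 1.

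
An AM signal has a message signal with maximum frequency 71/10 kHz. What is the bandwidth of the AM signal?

In AM (double-sideband), the bandwidth is twice the message frequency.
BW = 2 * f_m = 2 * 71/10 kHz = 71/5 kHz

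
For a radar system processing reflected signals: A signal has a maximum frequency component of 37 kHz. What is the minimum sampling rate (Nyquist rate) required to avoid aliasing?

By the Nyquist-Shannon sampling theorem,
the minimum sampling rate (Nyquist rate) must be at least 2 * f_max.
Nyquist rate = 2 * 37 kHz = 74 kHz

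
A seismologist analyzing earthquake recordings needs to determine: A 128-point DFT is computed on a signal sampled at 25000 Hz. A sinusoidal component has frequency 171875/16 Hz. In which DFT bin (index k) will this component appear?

DFT frequency resolution = f_s/N = 25000/128 = 3125/16 Hz
Bin index k = f_signal / resolution = 171875/16 / 3125/16 = 55
The signal frequency 171875/16 Hz falls in DFT bin k = 55.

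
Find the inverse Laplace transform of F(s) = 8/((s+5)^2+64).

Standard pair: w/((s+a)^2+w^2) <-> e^(-at)*sin(wt)*u(t)
With a=5, w=8: f(t) = e^(-5t)*sin(8t)*u(t)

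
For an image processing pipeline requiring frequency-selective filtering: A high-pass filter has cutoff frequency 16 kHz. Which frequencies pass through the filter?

A high-pass filter passes all frequencies above the cutoff frequency 16 kHz and attenuates lower frequencies.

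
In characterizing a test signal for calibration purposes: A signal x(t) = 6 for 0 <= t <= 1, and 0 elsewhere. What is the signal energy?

Energy = integral of |x(t)|^2 dt over the signal duration
= 6^2 * 1 = 36 * 1 = 36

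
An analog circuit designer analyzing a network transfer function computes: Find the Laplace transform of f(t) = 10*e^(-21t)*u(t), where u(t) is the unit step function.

Standard Laplace transform pair:
e^(-at)*u(t) <-> 1/(s+a)
With a = 21: L{10*e^(-21t)*u(t)} = 10/(s+21), ROC: Re(s) > -21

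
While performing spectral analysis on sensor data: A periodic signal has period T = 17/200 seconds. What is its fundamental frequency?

The fundamental frequency is the reciprocal of the period.
f = 1/T = 1/(17/200) = 200/17 Hz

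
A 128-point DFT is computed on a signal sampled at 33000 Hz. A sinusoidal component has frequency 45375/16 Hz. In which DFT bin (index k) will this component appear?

DFT frequency resolution = f_s/N = 33000/128 = 4125/16 Hz
Bin index k = f_signal / resolution = 45375/16 / 4125/16 = 11
The signal frequency 45375/16 Hz falls in DFT bin k = 11.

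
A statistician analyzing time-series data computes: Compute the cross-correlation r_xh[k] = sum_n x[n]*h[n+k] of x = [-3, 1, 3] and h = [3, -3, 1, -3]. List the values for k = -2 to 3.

Both sequences indexed from 0 and zero outside their support.
Lags with overlap: k = -2 to 3.
  r_xh[-2] = x[2]*h[0] = 9
  r_xh[-1] = x[1]*h[0] + x[2]*h[1] = -6
  r_xh[0] = x[0]*h[0] + x[1]*h[1] + x[2]*h[2] = -9
  r_xh[1] = x[0]*h[1] + x[1]*h[2] + x[2]*h[3] = 1
  r_xh[2] = x[0]*h[2] + x[1]*h[3] = -6
  r_xh[3] = x[0]*h[3] = 9
r_xh = [9, -6, -9, 1, -6, 9] (for k = -2, ..., 3)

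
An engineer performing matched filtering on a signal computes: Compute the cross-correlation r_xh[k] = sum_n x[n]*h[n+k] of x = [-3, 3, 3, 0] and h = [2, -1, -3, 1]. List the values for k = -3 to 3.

Both sequences indexed from 0 and zero outside their support.
Lags with overlap: k = -3 to 3.
  r_xh[-3] = x[3]*h[0] = 0
  r_xh[-2] = x[2]*h[0] + x[3]*h[1] = 6
  r_xh[-1] = x[1]*h[0] + x[2]*h[1] + x[3]*h[2] = 3
  r_xh[0] = x[0]*h[0] + x[1]*h[1] + x[2]*h[2] + x[3]*h[3] = -18
  r_xh[1] = x[0]*h[1] + x[1]*h[2] + x[2]*h[3] = -3
  r_xh[2] = x[0]*h[2] + x[1]*h[3] = 12
  r_xh[3] = x[0]*h[3] = -3
r_xh = [0, 6, 3, -18, -3, 12, -3] (for k = -3, ..., 3)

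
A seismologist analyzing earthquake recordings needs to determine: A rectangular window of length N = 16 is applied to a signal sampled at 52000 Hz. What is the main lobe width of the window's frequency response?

For a rectangular window of length N,
the main lobe width in frequency is 2*f_s/N.
= 2*52000/16 = 6500 Hz
This determines the minimum frequency separation for resolving two sinusoids.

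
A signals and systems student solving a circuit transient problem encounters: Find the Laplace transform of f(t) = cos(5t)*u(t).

Standard pair: cos(wt)*u(t) <-> s/(s^2+w^2)
With w = 5: L{cos(5t)*u(t)} = s/(s^2+25)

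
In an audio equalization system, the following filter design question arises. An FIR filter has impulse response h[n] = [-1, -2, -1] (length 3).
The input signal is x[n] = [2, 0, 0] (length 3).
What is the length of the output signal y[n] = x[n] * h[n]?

For linear convolution, the output length is:
len(y) = len(x) + len(h) - 1 = 3 + 3 - 1 = 5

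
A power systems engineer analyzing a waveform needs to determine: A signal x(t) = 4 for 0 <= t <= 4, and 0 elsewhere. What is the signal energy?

Energy = integral of |x(t)|^2 dt over the signal duration
= 4^2 * 4 = 16 * 4 = 64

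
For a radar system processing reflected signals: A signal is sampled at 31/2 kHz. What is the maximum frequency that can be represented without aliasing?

The maximum frequency that can be represented without aliasing
is the Nyquist frequency: f_max = f_s / 2 = 31/2 kHz / 2 = 31/4 kHz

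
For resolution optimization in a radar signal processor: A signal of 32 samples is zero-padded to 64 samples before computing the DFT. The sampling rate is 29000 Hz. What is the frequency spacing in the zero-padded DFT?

Original DFT: N = 32, resolution = f_s/N = 29000/32 = 3625/4 Hz
Zero-padded DFT: N = 64, resolution = f_s/N = 29000/64 = 3625/8 Hz
Zero-padding interpolates the spectrum (finer frequency grid)
but does NOT improve the true spectral resolution (ability to resolve close frequencies).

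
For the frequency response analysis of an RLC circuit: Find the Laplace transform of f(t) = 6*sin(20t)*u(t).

Standard pair: sin(wt)*u(t) <-> w/(s^2+w^2)
With w = 20: L{6*sin(20t)*u(t)} = 120/(s^2+400)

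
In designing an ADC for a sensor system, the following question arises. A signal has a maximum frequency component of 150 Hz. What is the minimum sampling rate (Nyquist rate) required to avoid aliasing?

By the Nyquist-Shannon sampling theorem,
the minimum sampling rate (Nyquist rate) must be at least 2 * f_max.
Nyquist rate = 2 * 150 Hz = 300 Hz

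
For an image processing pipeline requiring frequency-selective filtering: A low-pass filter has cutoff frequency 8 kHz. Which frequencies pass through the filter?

A low-pass filter passes all frequencies below the cutoff frequency 8 kHz and attenuates higher frequencies.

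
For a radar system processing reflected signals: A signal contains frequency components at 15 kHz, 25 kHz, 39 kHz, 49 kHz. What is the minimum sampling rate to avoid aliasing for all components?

The highest frequency component is f_max = 49 kHz.
Nyquist rate = 2 * f_max = 2 * 49 kHz = 98 kHz.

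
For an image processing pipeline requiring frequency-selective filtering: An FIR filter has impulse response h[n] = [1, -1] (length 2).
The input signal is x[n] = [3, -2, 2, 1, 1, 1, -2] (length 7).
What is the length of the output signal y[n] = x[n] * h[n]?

For linear convolution, the output length is:
len(y) = len(x) + len(h) - 1 = 7 + 2 - 1 = 8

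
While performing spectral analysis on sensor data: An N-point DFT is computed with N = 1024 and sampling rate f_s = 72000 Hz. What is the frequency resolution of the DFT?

DFT frequency resolution = f_s / N
= 72000 / 1024 = 1125/16 Hz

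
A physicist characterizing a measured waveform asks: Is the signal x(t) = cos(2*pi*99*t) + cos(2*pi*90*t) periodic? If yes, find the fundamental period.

f1 = 99 Hz, f2 = 90 Hz
Period T1 = 1/99, T2 = 1/90
Ratio T1/T2 = 90/99, which is rational.
The signal is periodic with fundamental period T = 1/GCD(99,90) = 1/9 s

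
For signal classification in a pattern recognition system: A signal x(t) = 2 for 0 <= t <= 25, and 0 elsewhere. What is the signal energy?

Energy = integral of |x(t)|^2 dt over the signal duration
= 2^2 * 25 = 4 * 25 = 100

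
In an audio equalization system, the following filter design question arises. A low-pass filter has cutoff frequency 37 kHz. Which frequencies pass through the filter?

A low-pass filter passes all frequencies below the cutoff frequency 37 kHz and attenuates higher frequencies.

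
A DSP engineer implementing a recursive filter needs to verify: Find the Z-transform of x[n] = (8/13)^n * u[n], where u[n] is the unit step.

The Z-transform of a^n * u[n] is z/(z-a) for |z| > |a|.
Here a = 8/13, so X(z) = z/(z - (8/13)) = 13z/(13z - 8)
ROC: |z| > 8/13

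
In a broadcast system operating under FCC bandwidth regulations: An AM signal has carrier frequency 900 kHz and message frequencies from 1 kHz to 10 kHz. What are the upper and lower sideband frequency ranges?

Upper sideband (USB) = fc + [fm_low, fm_high] = 900 + [1, 10] = [901, 910] kHz
Lower sideband (LSB) = fc - [fm_high, fm_low] = 900 - [10, 1] = [890, 899] kHz
Total occupied spectrum: 890 kHz to 910 kHz (plus carrier at 900 kHz)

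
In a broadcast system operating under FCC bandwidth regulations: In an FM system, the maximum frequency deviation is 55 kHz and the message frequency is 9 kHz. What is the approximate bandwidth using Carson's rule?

Carson's rule: BW = 2*(delta_f + f_m)
= 2*(55 + 9) kHz = 128 kHz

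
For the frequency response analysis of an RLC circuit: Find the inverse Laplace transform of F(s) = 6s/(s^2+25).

Standard pair: s/(s^2+w^2) <-> cos(wt)*u(t)
With k=6, w=5: f(t) = 6*cos(5t)*u(t)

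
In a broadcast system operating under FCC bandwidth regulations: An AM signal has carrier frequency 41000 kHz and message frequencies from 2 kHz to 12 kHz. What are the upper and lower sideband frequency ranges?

Upper sideband (USB) = fc + [fm_low, fm_high] = 41000 + [2, 12] = [41002, 41012] kHz
Lower sideband (LSB) = fc - [fm_high, fm_low] = 41000 - [12, 2] = [40988, 40998] kHz
Total occupied spectrum: 40988 kHz to 41012 kHz (plus carrier at 41000 kHz)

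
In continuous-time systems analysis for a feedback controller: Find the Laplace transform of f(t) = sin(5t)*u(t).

Standard pair: sin(wt)*u(t) <-> w/(s^2+w^2)
With w = 5: L{sin(5t)*u(t)} = 5/(s^2+25)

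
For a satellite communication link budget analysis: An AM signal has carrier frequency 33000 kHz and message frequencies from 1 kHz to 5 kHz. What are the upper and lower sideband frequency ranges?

Upper sideband (USB) = fc + [fm_low, fm_high] = 33000 + [1, 5] = [33001, 33005] kHz
Lower sideband (LSB) = fc - [fm_high, fm_low] = 33000 - [5, 1] = [32995, 32999] kHz
Total occupied spectrum: 32995 kHz to 33005 kHz (plus carrier at 33000 kHz)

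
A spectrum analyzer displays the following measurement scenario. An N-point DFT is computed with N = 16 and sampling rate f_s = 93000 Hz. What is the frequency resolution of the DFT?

DFT frequency resolution = f_s / N
= 93000 / 16 = 11625/2 Hz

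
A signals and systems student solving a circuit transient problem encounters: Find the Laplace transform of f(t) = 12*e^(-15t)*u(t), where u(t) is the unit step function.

Standard Laplace transform pair:
e^(-at)*u(t) <-> 1/(s+a)
With a = 15: L{12*e^(-15t)*u(t)} = 12/(s+15), ROC: Re(s) > -15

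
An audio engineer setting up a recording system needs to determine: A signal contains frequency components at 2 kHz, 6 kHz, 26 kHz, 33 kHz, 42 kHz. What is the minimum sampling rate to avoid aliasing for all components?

The highest frequency component is f_max = 42 kHz.
Nyquist rate = 2 * f_max = 2 * 42 kHz = 84 kHz.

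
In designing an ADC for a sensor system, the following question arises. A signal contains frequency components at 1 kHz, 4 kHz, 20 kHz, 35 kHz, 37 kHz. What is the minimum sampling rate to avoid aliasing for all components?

The highest frequency component is f_max = 37 kHz.
Nyquist rate = 2 * f_max = 2 * 37 kHz = 74 kHz.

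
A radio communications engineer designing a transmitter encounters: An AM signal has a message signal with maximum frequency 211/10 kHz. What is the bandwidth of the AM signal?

In AM (double-sideband), the bandwidth is twice the message frequency.
BW = 2 * f_m = 2 * 211/10 kHz = 211/5 kHz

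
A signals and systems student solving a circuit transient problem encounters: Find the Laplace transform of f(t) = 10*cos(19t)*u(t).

Standard pair: cos(wt)*u(t) <-> s/(s^2+w^2)
With w = 19: L{10*cos(19t)*u(t)} = 10s/(s^2+361)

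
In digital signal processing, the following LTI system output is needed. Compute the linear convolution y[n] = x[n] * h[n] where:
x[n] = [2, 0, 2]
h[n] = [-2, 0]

y[n] = sum_k x[k]*h[n-k]. Output length = len(x) + len(h) - 1 = 3 + 2 - 1 = 4.
y[0] = 2*-2 = -4
y[1] = 0*-2 + 2*0 = 0
y[2] = 2*-2 + 0*0 = -4
y[3] = 2*0 = 0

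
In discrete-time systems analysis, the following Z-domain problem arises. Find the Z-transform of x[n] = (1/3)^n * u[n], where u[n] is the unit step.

The Z-transform of a^n * u[n] is z/(z-a) for |z| > |a|.
Here a = 1/3, so X(z) = z/(z - (1/3)) = 3z/(3z - 1)
ROC: |z| > 1/3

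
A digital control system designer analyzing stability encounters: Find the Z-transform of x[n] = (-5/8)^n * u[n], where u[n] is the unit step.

The Z-transform of a^n * u[n] is z/(z-a) for |z| > |a|.
Here a = -5/8, so X(z) = z/(z - (-5/8)) = 8z/(8z + 5)
ROC: |z| > 5/8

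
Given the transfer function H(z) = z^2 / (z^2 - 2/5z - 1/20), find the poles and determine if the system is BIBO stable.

Poles are roots of the denominator: z^2 - 2/5z - 1/20 = 0.
Quadratic formula: z = [-(-2/5) +/- sqrt((-2/5)^2 - 4*(-1/20))] / 2
Discriminant = 4/25 + 1/5 = 9/25; sqrt = 3/5.
z = (2/5 +/- 3/5) / 2 => z = 1/2 or z = -1/10.
|p1| = 1/2, |p2| = 1/10.
For BIBO stability, all poles must lie inside the unit circle (|p| < 1).
System is STABLE since both |p| < 1.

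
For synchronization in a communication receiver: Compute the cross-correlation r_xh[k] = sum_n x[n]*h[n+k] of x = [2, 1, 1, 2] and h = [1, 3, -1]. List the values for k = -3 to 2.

Both sequences indexed from 0 and zero outside their support.
Lags with overlap: k = -3 to 2.
  r_xh[-3] = x[3]*h[0] = 2
  r_xh[-2] = x[2]*h[0] + x[3]*h[1] = 7
  r_xh[-1] = x[1]*h[0] + x[2]*h[1] + x[3]*h[2] = 2
  r_xh[0] = x[0]*h[0] + x[1]*h[1] + x[2]*h[2] = 4
  r_xh[1] = x[0]*h[1] + x[1]*h[2] = 5
  r_xh[2] = x[0]*h[2] = -2
r_xh = [2, 7, 2, 4, 5, -2] (for k = -3, ..., 2)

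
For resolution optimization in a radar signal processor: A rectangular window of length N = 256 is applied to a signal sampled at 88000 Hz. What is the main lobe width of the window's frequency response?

For a rectangular window of length N,
the main lobe width in frequency is 2*f_s/N.
= 2*88000/256 = 1375/2 Hz
This determines the minimum frequency separation for resolving two sinusoids.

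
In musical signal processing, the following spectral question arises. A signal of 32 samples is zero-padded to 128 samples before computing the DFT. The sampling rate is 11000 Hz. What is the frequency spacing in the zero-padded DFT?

Original DFT: N = 32, resolution = f_s/N = 11000/32 = 1375/4 Hz
Zero-padded DFT: N = 128, resolution = f_s/N = 11000/128 = 1375/16 Hz
Zero-padding interpolates the spectrum (finer frequency grid)
but does NOT improve the true spectral resolution (ability to resolve close frequencies).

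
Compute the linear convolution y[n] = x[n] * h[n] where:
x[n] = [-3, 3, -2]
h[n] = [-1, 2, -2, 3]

y[n] = sum_k x[k]*h[n-k]. Output length = len(x) + len(h) - 1 = 3 + 4 - 1 = 6.
y[0] = -3*-1 = 3
y[1] = 3*-1 + -3*2 = -9
y[2] = -2*-1 + 3*2 + -3*-2 = 14
y[3] = -2*2 + 3*-2 + -3*3 = -19
y[4] = -2*-2 + 3*3 = 13
y[5] = -2*3 = -6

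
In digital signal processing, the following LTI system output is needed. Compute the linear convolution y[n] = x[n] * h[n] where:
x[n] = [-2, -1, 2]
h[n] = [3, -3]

y[n] = sum_k x[k]*h[n-k]. Output length = len(x) + len(h) - 1 = 3 + 2 - 1 = 4.
y[0] = -2*3 = -6
y[1] = -1*3 + -2*-3 = 3
y[2] = 2*3 + -1*-3 = 9
y[3] = 2*-3 = -6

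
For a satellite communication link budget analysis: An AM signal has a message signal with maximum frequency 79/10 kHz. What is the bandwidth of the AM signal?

In AM (double-sideband), the bandwidth is twice the message frequency.
BW = 2 * f_m = 2 * 79/10 kHz = 79/5 kHz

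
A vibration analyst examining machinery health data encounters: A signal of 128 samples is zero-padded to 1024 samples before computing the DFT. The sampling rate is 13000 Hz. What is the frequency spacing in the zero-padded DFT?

Original DFT: N = 128, resolution = f_s/N = 13000/128 = 1625/16 Hz
Zero-padded DFT: N = 1024, resolution = f_s/N = 13000/1024 = 1625/128 Hz
Zero-padding interpolates the spectrum (finer frequency grid)
but does NOT improve the true spectral resolution (ability to resolve close frequencies).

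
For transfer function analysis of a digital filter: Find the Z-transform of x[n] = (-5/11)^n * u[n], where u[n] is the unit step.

The Z-transform of a^n * u[n] is z/(z-a) for |z| > |a|.
Here a = -5/11, so X(z) = z/(z - (-5/11)) = 11z/(11z + 5)
ROC: |z| > 5/11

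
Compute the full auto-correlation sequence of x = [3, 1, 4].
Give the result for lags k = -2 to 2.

r_xx[k] = sum_m x[m]*x[m+k], indexed from 0, for k = -2 to 2:
  r_xx[-2] = x[2]*x[0] = 12
  r_xx[-1] = x[1]*x[0] + x[2]*x[1] = 7
  r_xx[0] = x[0]*x[0] + x[1]*x[1] + x[2]*x[2] = 26
  r_xx[1] = x[0]*x[1] + x[1]*x[2] = 7
  r_xx[2] = x[0]*x[2] = 12
r_xx = [12, 7, 26, 7, 12]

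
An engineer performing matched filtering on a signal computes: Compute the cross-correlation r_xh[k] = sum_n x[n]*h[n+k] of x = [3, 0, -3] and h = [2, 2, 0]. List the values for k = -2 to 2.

Both sequences indexed from 0 and zero outside their support.
Lags with overlap: k = -2 to 2.
  r_xh[-2] = x[2]*h[0] = -6
  r_xh[-1] = x[1]*h[0] + x[2]*h[1] = -6
  r_xh[0] = x[0]*h[0] + x[1]*h[1] + x[2]*h[2] = 6
  r_xh[1] = x[0]*h[1] + x[1]*h[2] = 6
  r_xh[2] = x[0]*h[2] = 0
r_xh = [-6, -6, 6, 6, 0] (for k = -2, ..., 2)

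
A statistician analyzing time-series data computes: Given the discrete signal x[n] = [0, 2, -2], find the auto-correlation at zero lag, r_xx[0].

The auto-correlation at zero lag r_xx[0] equals the signal energy.
r_xx[0] = sum of x[n]^2 = 0^2 + 2^2 + (-2)^2
= 0 + 4 + 4 = 8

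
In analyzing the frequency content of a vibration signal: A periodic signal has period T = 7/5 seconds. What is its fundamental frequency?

The fundamental frequency is the reciprocal of the period.
f = 1/T = 1/(7/5) = 5/7 Hz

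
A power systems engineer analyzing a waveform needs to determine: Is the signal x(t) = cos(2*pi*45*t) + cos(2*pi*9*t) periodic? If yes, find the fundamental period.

f1 = 45 Hz, f2 = 9 Hz
Period T1 = 1/45, T2 = 1/9
Ratio T1/T2 = 9/45, which is rational.
The signal is periodic with fundamental period T = 1/GCD(45,9) = 1/9 s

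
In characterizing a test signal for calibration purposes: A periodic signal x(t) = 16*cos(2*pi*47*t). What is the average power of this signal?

Average power of A*cos(wt) is A^2/2.
P = 16^2 / 2 = 256/2 = 128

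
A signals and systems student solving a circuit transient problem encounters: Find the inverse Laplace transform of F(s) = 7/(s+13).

Standard pair: k/(s+a) <-> k*e^(-at)*u(t)
With k=7, a=13: f(t) = 7*e^(-13t)*u(t)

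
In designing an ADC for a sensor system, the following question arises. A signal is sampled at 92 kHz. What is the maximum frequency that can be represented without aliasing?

The maximum frequency that can be represented without aliasing
is the Nyquist frequency: f_max = f_s / 2 = 92 kHz / 2 = 46 kHz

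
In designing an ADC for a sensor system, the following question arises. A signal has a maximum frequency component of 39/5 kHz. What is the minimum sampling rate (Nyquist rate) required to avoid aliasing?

By the Nyquist-Shannon sampling theorem,
the minimum sampling rate (Nyquist rate) must be at least 2 * f_max.
Nyquist rate = 2 * 39/5 kHz = 78/5 kHz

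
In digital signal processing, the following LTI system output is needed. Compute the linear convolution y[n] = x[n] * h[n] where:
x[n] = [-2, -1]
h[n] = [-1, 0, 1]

y[n] = sum_k x[k]*h[n-k]. Output length = len(x) + len(h) - 1 = 2 + 3 - 1 = 4.
y[0] = -2*-1 = 2
y[1] = -1*-1 + -2*0 = 1
y[2] = -1*0 + -2*1 = -2
y[3] = -1*1 = -1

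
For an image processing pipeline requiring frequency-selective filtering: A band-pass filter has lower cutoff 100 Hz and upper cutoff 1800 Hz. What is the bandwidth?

Bandwidth = f_high - f_low
= 1800 Hz - 100 Hz = 1700 Hz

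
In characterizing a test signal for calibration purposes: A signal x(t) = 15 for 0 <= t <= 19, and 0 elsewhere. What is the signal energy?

Energy = integral of |x(t)|^2 dt over the signal duration
= 15^2 * 19 = 225 * 19 = 4275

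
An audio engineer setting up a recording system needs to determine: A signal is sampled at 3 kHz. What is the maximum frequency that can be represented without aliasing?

The maximum frequency that can be represented without aliasing
is the Nyquist frequency: f_max = f_s / 2 = 3 kHz / 2 = 3/2 kHz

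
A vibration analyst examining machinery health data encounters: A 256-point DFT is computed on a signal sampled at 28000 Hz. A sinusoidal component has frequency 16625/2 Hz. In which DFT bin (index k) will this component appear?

DFT frequency resolution = f_s/N = 28000/256 = 875/8 Hz
Bin index k = f_signal / resolution = 16625/2 / 875/8 = 76
The signal frequency 16625/2 Hz falls in DFT bin k = 76.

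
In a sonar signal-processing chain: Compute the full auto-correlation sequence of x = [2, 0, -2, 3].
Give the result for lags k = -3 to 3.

r_xx[k] = sum_m x[m]*x[m+k], indexed from 0, for k = -3 to 3:
  r_xx[-3] = x[3]*x[0] = 6
  r_xx[-2] = x[2]*x[0] + x[3]*x[1] = -4
  r_xx[-1] = x[1]*x[0] + x[2]*x[1] + x[3]*x[2] = -6
  r_xx[0] = x[0]*x[0] + x[1]*x[1] + x[2]*x[2] + x[3]*x[3] = 17
  r_xx[1] = x[0]*x[1] + x[1]*x[2] + x[2]*x[3] = -6
  r_xx[2] = x[0]*x[2] + x[1]*x[3] = -4
  r_xx[3] = x[0]*x[3] = 6
r_xx = [6, -4, -6, 17, -6, -4, 6]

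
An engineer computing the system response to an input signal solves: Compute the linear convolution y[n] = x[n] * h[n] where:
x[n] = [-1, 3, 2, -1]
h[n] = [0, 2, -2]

y[n] = sum_k x[k]*h[n-k]. Output length = len(x) + len(h) - 1 = 4 + 3 - 1 = 6.
y[0] = -1*0 = 0
y[1] = 3*0 + -1*2 = -2
y[2] = 2*0 + 3*2 + -1*-2 = 8
y[3] = -1*0 + 2*2 + 3*-2 = -2
y[4] = -1*2 + 2*-2 = -6
y[5] = -1*-2 = 2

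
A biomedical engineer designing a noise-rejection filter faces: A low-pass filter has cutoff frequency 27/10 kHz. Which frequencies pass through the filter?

A low-pass filter passes all frequencies below the cutoff frequency 27/10 kHz and attenuates higher frequencies.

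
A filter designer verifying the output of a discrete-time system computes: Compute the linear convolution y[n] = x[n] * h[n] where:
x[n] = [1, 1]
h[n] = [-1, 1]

y[n] = sum_k x[k]*h[n-k]. Output length = len(x) + len(h) - 1 = 2 + 2 - 1 = 3.
y[0] = 1*-1 = -1
y[1] = 1*-1 + 1*1 = 0
y[2] = 1*1 = 1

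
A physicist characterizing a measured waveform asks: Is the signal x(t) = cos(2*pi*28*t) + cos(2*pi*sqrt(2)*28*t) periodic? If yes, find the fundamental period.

f1 = 28 Hz, f2 = 28*sqrt(2) Hz
Ratio f2/f1 = sqrt(2), which is irrational.
Since the frequency ratio is irrational, no common period exists.
The signal is not periodic.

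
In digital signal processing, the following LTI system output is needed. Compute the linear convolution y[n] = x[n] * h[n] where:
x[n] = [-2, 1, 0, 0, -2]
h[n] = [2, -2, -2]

y[n] = sum_k x[k]*h[n-k]. Output length = len(x) + len(h) - 1 = 5 + 3 - 1 = 7.
y[0] = -2*2 = -4
y[1] = 1*2 + -2*-2 = 6
y[2] = 0*2 + 1*-2 + -2*-2 = 2
y[3] = 0*2 + 0*-2 + 1*-2 = -2
y[4] = -2*2 + 0*-2 + 0*-2 = -4
y[5] = -2*-2 + 0*-2 = 4
y[6] = -2*-2 = 4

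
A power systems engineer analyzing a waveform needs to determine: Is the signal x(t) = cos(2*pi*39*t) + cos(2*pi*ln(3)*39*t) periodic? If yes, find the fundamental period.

f1 = 39 Hz, f2 = 39*ln(3) Hz
Ratio f2/f1 = ln(3), which is irrational.
Since the frequency ratio is irrational, no common period exists.
The signal is not periodic.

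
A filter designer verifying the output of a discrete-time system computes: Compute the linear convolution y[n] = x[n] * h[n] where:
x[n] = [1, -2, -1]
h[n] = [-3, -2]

y[n] = sum_k x[k]*h[n-k]. Output length = len(x) + len(h) - 1 = 3 + 2 - 1 = 4.
y[0] = 1*-3 = -3
y[1] = -2*-3 + 1*-2 = 4
y[2] = -1*-3 + -2*-2 = 7
y[3] = -1*-2 = 2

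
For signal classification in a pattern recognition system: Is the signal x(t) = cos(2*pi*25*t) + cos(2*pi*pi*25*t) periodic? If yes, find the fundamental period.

f1 = 25 Hz, f2 = 25*pi Hz
Ratio f2/f1 = pi, which is irrational.
Since the frequency ratio is irrational, no common period exists.
The signal is not periodic.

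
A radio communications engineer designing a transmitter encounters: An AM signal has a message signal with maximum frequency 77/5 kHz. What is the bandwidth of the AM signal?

In AM (double-sideband), the bandwidth is twice the message frequency.
BW = 2 * f_m = 2 * 77/5 kHz = 154/5 kHz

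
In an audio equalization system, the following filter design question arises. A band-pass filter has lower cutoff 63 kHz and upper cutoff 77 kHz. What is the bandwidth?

Bandwidth = f_high - f_low
= 77 kHz - 63 kHz = 14 kHz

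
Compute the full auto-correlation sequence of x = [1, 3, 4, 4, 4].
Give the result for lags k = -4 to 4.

r_xx[k] = sum_m x[m]*x[m+k], indexed from 0, for k = -4 to 4:
  r_xx[-4] = x[4]*x[0] = 4
  r_xx[-3] = x[3]*x[0] + x[4]*x[1] = 16
  r_xx[-2] = x[2]*x[0] + x[3]*x[1] + x[4]*x[2] = 32
  r_xx[-1] = x[1]*x[0] + x[2]*x[1] + x[3]*x[2] + x[4]*x[3] = 47
  r_xx[0] = x[0]*x[0] + x[1]*x[1] + x[2]*x[2] + x[3]*x[3] + x[4]*x[4] = 58
  r_xx[1] = x[0]*x[1] + x[1]*x[2] + x[2]*x[3] + x[3]*x[4] = 47
  r_xx[2] = x[0]*x[2] + x[1]*x[3] + x[2]*x[4] = 32
  r_xx[3] = x[0]*x[3] + x[1]*x[4] = 16
  r_xx[4] = x[0]*x[4] = 4
r_xx = [4, 16, 32, 47, 58, 47, 32, 16, 4]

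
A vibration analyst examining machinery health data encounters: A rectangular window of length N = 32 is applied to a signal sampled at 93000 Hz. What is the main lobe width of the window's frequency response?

For a rectangular window of length N,
the main lobe width in frequency is 2*f_s/N.
= 2*93000/32 = 11625/2 Hz
This determines the minimum frequency separation for resolving two sinusoids.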